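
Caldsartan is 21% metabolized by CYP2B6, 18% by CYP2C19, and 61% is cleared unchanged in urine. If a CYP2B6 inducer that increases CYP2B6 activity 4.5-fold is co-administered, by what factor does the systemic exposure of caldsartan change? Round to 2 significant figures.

0.58

The CYP2B6 pathway (21% of clearance) rises to 4.5× activity: 0.21 × 4.5 = 0.945.
CYP2C19 (18%) and the residual 61% are unaffected.
Relative clearance = 0.945 + 0.18 + 0.61 = 1.735.
Since systemic exposure ∝ 1/CL, the ratio is 1 / 1.735 = 0.58.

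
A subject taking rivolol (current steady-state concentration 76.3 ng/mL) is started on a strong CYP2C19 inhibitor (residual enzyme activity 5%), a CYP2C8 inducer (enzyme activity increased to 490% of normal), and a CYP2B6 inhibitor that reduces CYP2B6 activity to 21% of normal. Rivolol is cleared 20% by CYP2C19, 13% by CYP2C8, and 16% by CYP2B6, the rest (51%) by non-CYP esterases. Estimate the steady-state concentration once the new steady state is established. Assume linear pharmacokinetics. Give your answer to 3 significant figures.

CYP2C19: 0.2 × 0.05 = 0.01
CYP2C8: 0.13 × 4.9 = 0.637
CYP2B6: 0.16 × 0.21 = 0.0336
Other: 0.51 (unchanged)
Relative clearance = 0.01 + 0.637 + 0.0336 + 0.51 = 1.1906.
Steady-state concentration ∝ 1/CL: new value = 76.3 / 1.1906 = 64.1 ng/mL.

64.1 ng/mL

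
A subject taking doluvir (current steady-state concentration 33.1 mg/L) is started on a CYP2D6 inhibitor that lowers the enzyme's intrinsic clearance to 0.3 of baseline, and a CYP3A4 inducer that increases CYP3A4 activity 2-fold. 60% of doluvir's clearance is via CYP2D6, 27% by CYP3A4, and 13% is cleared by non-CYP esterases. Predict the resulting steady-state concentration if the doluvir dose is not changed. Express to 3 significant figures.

The CYP2D6 pathway (60% of clearance) falls to 0.3× activity: 0.6 × 0.3 = 0.18.
The CYP3A4 pathway (27% of clearance) is boosted to 2× activity: 0.27 × 2 = 0.54.
The remaining 13% of clearance is unaffected.
New clearance relative to baseline: 0.18 + 0.54 + 0.13 = 0.85.
Dividing the baseline by the relative clearance: 33.1 / 0.85 = 38.9 mg/L.

38.9 mg/L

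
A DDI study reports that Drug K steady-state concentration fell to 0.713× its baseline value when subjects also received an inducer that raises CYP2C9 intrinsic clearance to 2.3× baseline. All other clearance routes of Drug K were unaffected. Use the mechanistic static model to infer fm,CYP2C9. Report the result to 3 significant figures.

0.310

Write x for the fraction cleared via CYP2C9. The observed steady-state concentration change means clearance rose to 1/0.713 = 1.403 of baseline.
Setting x·2.3 + (1 − x) = 1.403 and solving: x = (1.403 − 1)/(2.3 − 1) = 0.310.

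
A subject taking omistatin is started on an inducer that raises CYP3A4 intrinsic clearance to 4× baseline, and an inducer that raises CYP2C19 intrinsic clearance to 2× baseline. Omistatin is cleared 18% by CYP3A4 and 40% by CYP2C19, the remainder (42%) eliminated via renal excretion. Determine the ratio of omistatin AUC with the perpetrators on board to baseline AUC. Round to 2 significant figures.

The CYP3A4 pathway (18% of clearance) rises to 4× activity: 0.18 × 4 = 0.72.
The CYP2C19 pathway (40% of clearance) increases to 2× activity: 0.4 × 2 = 0.8.
The remaining 42% of clearance is unaffected.
CL_new/CL_old = 0.72 + 0.8 + 0.42 = 1.94.
Because AUC varies inversely with clearance, the combined effect is 1 / 1.94 = 0.52.

0.52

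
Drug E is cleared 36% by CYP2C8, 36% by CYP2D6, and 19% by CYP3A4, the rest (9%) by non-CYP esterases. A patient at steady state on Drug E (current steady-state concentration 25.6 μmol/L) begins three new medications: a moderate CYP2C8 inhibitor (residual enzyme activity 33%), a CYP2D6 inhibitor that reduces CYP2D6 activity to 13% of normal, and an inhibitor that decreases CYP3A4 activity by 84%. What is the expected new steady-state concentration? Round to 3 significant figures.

The CYP2C8 pathway (36% of clearance) falls to 0.33× activity: 0.36 × 0.33 = 0.1188.
The CYP2D6 pathway (36% of clearance) falls to 0.13× activity: 0.36 × 0.13 = 0.0468.
The CYP3A4 pathway (19% of clearance) drops to 0.16× activity: 0.19 × 0.16 = 0.0304.
Non-CYP routes (9%) are unchanged.
Relative clearance = 0.1188 + 0.0468 + 0.0304 + 0.09 = 0.286.
Dividing the baseline by the relative clearance: 25.6 / 0.286 = 89.5 μmol/L.

89.5 μmol/L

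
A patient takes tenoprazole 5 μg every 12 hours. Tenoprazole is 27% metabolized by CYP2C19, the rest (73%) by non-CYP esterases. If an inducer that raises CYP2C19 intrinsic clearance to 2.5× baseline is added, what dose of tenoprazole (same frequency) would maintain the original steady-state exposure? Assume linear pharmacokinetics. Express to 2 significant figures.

7.0 μg

CYP2C19: 0.27 × 2.5 = 0.675
Other: 0.73 (unchanged)
New clearance relative to baseline: 0.675 + 0.73 = 1.405.
Exposure is unchanged when dose changes in proportion to clearance. New dose = 5 μg × 1.405 = 7.0 μg.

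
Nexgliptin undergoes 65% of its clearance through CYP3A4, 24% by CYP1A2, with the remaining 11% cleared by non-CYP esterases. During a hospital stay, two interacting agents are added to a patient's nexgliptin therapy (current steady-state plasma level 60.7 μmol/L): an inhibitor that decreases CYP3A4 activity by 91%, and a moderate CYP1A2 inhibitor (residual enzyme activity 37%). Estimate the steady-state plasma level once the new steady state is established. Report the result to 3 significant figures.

The CYP3A4 pathway (65% of clearance) is reduced to 0.09× activity: 0.65 × 0.09 = 0.0585.
The CYP1A2 pathway (24% of clearance) is reduced to 0.37× activity: 0.24 × 0.37 = 0.0888.
Non-CYP routes (11%) are unchanged.
New clearance relative to baseline: 0.0585 + 0.0888 + 0.11 = 0.2573.
New steady-state plasma level = 60.7 / 0.2573 = 236 μmol/L (concentration scales inversely with clearance).

236 μmol/L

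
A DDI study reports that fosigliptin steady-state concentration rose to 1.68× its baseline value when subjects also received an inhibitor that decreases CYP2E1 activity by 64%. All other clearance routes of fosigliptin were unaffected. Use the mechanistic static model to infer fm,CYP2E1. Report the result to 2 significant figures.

0.63

Write x for the fraction cleared via CYP2E1. The observed steady-state concentration change means clearance fell to 1/1.68 = 0.5952 of baseline.
Setting x·0.36 + (1 − x) = 0.5952 and solving: x = (0.5952 − 1)/(0.36 − 1) = 0.63.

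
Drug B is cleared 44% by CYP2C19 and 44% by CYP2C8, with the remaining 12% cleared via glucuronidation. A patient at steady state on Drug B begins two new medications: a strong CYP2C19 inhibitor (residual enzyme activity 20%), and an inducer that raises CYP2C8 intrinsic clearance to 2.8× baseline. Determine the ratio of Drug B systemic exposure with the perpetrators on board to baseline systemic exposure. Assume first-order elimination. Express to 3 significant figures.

CYP2C19: 0.44 × 0.2 = 0.088
CYP2C8: 0.44 × 2.8 = 1.232
Other: 0.12 (unchanged)
Relative clearance = 0.088 + 1.232 + 0.12 = 1.44.
Because systemic exposure varies inversely with clearance, the combined effect is 1 / 1.44 = 0.694.

0.694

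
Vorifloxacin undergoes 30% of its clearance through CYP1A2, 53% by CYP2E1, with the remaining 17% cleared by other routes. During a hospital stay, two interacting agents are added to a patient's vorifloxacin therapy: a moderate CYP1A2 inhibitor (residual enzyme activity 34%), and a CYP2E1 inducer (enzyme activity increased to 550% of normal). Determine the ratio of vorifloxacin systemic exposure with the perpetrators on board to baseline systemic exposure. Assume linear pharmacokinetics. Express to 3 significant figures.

0.314

The CYP1A2 pathway (30% of clearance) falls to 0.34× activity: 0.3 × 0.34 = 0.102.
The CYP2E1 pathway (53% of clearance) is boosted to 5.5× activity: 0.53 × 5.5 = 2.915.
Non-CYP routes (17%) are unchanged.
Relative clearance = 0.102 + 2.915 + 0.17 = 3.187.
Systemic exposure ∝ 1/CL: fold-change = 1 / 3.187 = 0.314.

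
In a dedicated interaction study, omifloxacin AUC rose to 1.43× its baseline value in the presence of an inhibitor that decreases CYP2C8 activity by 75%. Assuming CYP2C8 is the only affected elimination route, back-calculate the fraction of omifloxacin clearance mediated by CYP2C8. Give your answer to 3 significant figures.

0.401

CL'/CL = 1 / 1.43 = 0.6993
0.25·fm + (1 − fm) = 0.6993
fm = (0.6993 − 1) / (0.25 − 1) = 0.401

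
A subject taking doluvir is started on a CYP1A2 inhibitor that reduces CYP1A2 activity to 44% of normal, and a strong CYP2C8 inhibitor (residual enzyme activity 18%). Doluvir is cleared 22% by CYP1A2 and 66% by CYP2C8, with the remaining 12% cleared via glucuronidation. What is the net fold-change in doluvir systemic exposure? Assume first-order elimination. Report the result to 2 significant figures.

3.0

CYP1A2: 0.22 × 0.44 = 0.0968
CYP2C8: 0.66 × 0.18 = 0.1188
Other: 0.12 (unchanged)
Relative clearance = 0.0968 + 0.1188 + 0.12 = 0.3356.
Systemic exposure ∝ 1/CL: fold-change = 1 / 0.3356 = 3.0.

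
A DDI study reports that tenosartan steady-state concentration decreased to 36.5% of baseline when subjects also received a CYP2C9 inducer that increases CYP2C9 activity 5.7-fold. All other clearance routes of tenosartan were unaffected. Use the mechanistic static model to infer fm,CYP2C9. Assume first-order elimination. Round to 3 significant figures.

0.370

Write x for the fraction cleared via CYP2C9. The observed steady-state concentration change means clearance rose to 1/0.365 = 2.74 of baseline.
Setting x·5.7 + (1 − x) = 2.74 and solving: x = (2.74 − 1)/(5.7 − 1) = 0.370.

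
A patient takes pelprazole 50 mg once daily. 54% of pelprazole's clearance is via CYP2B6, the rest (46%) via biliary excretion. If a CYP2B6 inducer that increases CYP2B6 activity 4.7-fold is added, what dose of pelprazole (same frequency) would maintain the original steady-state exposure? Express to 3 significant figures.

150 mg

CYP2B6: 0.54 × 4.7 = 2.538
Other: 0.46 (unchanged)
New clearance relative to baseline: 2.538 + 0.46 = 2.998.
Css,avg = (dose rate)/CL, so holding Css fixed requires dose ∝ CL: 50 × 2.998 = 150 mg.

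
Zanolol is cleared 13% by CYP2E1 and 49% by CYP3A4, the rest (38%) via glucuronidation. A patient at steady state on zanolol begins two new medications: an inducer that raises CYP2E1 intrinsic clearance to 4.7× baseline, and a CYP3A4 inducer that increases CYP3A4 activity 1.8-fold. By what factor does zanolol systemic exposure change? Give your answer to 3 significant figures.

0.534

The CYP2E1 pathway (13% of clearance) is boosted to 4.7× activity: 0.13 × 4.7 = 0.611.
The CYP3A4 pathway (49% of clearance) rises to 1.8× activity: 0.49 × 1.8 = 0.882.
Non-CYP routes (38%) are unchanged.
Relative clearance = 0.611 + 0.882 + 0.38 = 1.873.
Systemic exposure ∝ 1/CL: fold-change = 1 / 1.873 = 0.534.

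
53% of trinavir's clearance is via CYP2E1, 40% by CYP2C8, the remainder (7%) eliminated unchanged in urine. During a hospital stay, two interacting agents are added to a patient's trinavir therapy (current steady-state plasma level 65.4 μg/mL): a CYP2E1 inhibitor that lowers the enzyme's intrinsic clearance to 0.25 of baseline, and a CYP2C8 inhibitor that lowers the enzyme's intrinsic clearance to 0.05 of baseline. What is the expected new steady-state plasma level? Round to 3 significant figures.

The CYP2E1 pathway (53% of clearance) drops to 0.25× activity: 0.53 × 0.25 = 0.1325.
The CYP2C8 pathway (40% of clearance) falls to 0.05× activity: 0.4 × 0.05 = 0.02.
The remaining 7% of clearance is unaffected.
CL_new/CL_old = 0.1325 + 0.02 + 0.07 = 0.2225.
Dividing the baseline by the relative clearance: 65.4 / 0.2225 = 294 μg/mL.

294 μg/mL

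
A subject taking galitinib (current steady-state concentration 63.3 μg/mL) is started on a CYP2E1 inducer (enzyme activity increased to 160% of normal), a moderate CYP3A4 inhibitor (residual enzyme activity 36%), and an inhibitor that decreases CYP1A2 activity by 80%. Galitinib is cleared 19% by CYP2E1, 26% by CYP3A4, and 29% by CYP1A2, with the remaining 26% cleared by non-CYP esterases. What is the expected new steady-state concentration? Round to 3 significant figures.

88.5 μg/mL

The CYP2E1 pathway (19% of clearance) rises to 1.6× activity: 0.19 × 1.6 = 0.304.
The CYP3A4 pathway (26% of clearance) is reduced to 0.36× activity: 0.26 × 0.36 = 0.0936.
The CYP1A2 pathway (29% of clearance) falls to 0.2× activity: 0.29 × 0.2 = 0.058.
Non-CYP routes (26%) are unchanged.
New clearance relative to baseline: 0.304 + 0.0936 + 0.058 + 0.26 = 0.7156.
New steady-state concentration = 63.3 / 0.7156 = 88.5 μg/mL (concentration scales inversely with clearance).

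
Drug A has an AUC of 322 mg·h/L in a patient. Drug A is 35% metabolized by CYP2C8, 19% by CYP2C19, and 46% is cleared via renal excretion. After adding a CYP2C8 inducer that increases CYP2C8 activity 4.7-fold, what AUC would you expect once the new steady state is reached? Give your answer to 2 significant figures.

1.4 × 10² mg·h/L

CYP2C8: 0.35 × 4.7 = 1.645
CYP2C19: 0.19 (unchanged)
Other: 0.46 (unchanged)
CL_new/CL_old = 1.645 + 0.19 + 0.46 = 2.295.
New AUC = baseline ÷ relative clearance = 322 / 2.295 = 1.4 × 10² mg·h/L.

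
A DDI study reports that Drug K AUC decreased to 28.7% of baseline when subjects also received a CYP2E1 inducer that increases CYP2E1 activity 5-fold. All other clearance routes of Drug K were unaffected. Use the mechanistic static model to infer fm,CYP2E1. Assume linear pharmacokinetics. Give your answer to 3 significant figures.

0.621

CL'/CL = 1 / 0.287 = 3.484
5·fm + (1 − fm) = 3.484
fm = (3.484 − 1) / (5 − 1) = 0.621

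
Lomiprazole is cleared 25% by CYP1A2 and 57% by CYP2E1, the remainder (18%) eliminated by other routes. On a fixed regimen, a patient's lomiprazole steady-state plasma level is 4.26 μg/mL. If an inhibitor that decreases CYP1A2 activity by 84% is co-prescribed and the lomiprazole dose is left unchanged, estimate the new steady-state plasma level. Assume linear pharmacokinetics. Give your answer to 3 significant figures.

The CYP1A2 pathway (25% of clearance) is reduced to 0.16× activity: 0.25 × 0.16 = 0.04.
CYP2E1 (57%) and the residual 18% are unaffected.
Relative clearance = 0.04 + 0.57 + 0.18 = 0.79.
New steady-state plasma level = baseline ÷ relative clearance = 4.26 / 0.79 = 5.39 μg/mL.

5.39 μg/mL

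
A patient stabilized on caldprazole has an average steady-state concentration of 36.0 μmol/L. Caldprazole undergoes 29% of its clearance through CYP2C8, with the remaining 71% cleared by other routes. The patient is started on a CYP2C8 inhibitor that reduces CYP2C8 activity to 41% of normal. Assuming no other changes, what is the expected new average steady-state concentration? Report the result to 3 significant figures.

CYP2C8: 0.29 × 0.41 = 0.1189
Other: 0.71 (unchanged)
CL_new/CL_old = 0.1189 + 0.71 = 0.8289.
Average steady-state concentration ∝ 1/CL, so new value = 36.0 / 0.8289 = 43.4 μmol/L.

43.4 μmol/L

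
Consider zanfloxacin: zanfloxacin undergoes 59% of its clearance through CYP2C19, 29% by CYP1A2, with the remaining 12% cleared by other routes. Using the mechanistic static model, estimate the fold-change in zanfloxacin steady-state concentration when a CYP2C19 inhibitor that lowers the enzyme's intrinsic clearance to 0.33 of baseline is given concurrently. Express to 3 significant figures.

CYP2C19: 0.59 × 0.33 = 0.1947
CYP1A2: 0.29 (unchanged)
Other: 0.12 (unchanged)
Relative clearance = 0.1947 + 0.29 + 0.12 = 0.6047.
Steady-state concentration ratio = CL_old/CL_new = 1 / 0.6047 = 1.65.

1.65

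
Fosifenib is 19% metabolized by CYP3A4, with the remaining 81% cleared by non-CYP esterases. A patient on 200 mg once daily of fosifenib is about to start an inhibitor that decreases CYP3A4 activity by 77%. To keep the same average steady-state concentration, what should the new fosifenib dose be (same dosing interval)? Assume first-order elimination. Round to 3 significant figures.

171 mg

The CYP3A4 pathway (19% of clearance) drops to 0.23× activity: 0.19 × 0.23 = 0.0437.
The remaining 81% of clearance is unaffected.
Relative clearance = 0.0437 + 0.81 = 0.8537.
To maintain the same steady-state level, dose must scale with clearance: new dose = 200 × 0.8537 = 171 mg.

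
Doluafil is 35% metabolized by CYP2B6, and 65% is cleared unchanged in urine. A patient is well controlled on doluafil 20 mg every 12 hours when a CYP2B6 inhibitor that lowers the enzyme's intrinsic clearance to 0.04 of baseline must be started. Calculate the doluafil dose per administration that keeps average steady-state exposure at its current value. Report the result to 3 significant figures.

13.3 mg

The CYP2B6 pathway (35% of clearance) drops to 0.04× activity: 0.35 × 0.04 = 0.014.
The remaining 65% of clearance is unaffected.
CL_new/CL_old = 0.014 + 0.65 = 0.664.
To maintain the same steady-state level, dose must scale with clearance: new dose = 20 × 0.664 = 13.3 mg.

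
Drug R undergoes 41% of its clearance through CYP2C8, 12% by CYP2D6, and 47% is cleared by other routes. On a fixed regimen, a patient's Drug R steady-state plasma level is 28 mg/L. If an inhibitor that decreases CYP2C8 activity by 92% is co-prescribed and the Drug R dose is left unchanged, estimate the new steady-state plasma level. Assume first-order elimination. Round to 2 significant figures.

45 mg/L

The CYP2C8 pathway (41% of clearance) is reduced to 0.08× activity: 0.41 × 0.08 = 0.0328.
CYP2D6 (12%) and the residual 47% are unaffected.
Relative clearance = 0.0328 + 0.12 + 0.47 = 0.6228.
With dosing unchanged, steady-state plasma level scales as 1/CL: 28 / 0.6228 = 45 mg/L.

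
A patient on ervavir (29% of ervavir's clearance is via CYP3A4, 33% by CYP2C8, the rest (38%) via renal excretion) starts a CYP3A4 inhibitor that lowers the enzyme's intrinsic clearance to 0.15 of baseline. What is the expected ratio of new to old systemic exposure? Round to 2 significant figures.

1.3

The CYP3A4 pathway (29% of clearance) falls to 0.15× activity: 0.29 × 0.15 = 0.0435.
CYP2C8 (33%) and the residual 38% are unaffected.
CL_new/CL_old = 0.0435 + 0.33 + 0.38 = 0.7535.
Since systemic exposure ∝ 1/CL, the ratio is 1 / 0.7535 = 1.3.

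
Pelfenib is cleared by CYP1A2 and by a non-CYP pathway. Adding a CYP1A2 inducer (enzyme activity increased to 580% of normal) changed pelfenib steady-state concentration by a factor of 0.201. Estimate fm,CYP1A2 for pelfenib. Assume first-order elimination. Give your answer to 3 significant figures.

Let x = fm,CYP1A2. Because steady-state concentration ∝ 1/CL, relative clearance rose to 1/0.201 = 4.975.
Setting x·5.8 + (1 − x) = 4.975 and solving: x = (4.975 − 1)/(5.8 − 1) = 0.828.

0.828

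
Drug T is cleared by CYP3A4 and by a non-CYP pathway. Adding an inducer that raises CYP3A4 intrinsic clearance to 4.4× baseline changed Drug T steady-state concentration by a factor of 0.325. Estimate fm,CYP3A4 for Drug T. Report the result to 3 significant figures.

0.611

CL'/CL = 1 / 0.325 = 3.077
4.4·fm + (1 − fm) = 3.077
fm = (3.077 − 1) / (4.4 − 1) = 0.611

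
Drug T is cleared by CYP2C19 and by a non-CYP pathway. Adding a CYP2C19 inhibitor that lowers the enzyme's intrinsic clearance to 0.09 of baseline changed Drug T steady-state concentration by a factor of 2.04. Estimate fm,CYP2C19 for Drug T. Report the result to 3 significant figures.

Write x for the fraction cleared via CYP2C19. The observed steady-state concentration change means clearance fell to 1/2.04 = 0.4902 of baseline.
Setting x·0.09 + (1 − x) = 0.4902 and solving: x = (0.4902 − 1)/(0.09 − 1) = 0.560.

0.560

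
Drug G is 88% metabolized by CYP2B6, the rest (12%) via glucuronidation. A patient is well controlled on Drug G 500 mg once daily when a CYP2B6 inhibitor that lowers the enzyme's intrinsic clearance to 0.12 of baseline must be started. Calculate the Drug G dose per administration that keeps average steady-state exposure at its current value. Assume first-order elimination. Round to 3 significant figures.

The CYP2B6 pathway (88% of clearance) drops to 0.12× activity: 0.88 × 0.12 = 0.1056.
Non-CYP routes (12%) are unchanged.
CL_new/CL_old = 0.1056 + 0.12 = 0.2256.
Exposure is unchanged when dose changes in proportion to clearance. New dose = 500 mg × 0.2256 = 113 mg.

113 mg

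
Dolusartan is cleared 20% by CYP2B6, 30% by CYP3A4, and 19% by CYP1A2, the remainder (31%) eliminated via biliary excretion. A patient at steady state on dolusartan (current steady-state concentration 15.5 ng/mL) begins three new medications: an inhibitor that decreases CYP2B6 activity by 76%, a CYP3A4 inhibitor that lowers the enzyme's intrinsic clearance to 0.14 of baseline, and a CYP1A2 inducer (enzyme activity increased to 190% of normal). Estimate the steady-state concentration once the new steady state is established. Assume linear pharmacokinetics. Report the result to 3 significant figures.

20.4 ng/mL

The CYP2B6 pathway (20% of clearance) falls to 0.24× activity: 0.2 × 0.24 = 0.048.
The CYP3A4 pathway (30% of clearance) falls to 0.14× activity: 0.3 × 0.14 = 0.042.
The CYP1A2 pathway (19% of clearance) rises to 1.9× activity: 0.19 × 1.9 = 0.361.
Non-CYP routes (31%) are unchanged.
CL_new/CL_old = 0.048 + 0.042 + 0.361 + 0.31 = 0.761.
Dividing the baseline by the relative clearance: 15.5 / 0.761 = 20.4 ng/mL.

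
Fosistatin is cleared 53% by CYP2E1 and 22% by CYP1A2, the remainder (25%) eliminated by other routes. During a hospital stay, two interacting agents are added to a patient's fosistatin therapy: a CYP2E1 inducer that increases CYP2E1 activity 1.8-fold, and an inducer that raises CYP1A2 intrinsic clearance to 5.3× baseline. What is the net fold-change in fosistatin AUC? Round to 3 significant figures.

0.422

The CYP2E1 pathway (53% of clearance) is boosted to 1.8× activity: 0.53 × 1.8 = 0.954.
The CYP1A2 pathway (22% of clearance) is boosted to 5.3× activity: 0.22 × 5.3 = 1.166.
Non-CYP routes (25%) are unchanged.
New clearance relative to baseline: 0.954 + 1.166 + 0.25 = 2.37.
Because AUC varies inversely with clearance, the combined effect is 1 / 2.37 = 0.422.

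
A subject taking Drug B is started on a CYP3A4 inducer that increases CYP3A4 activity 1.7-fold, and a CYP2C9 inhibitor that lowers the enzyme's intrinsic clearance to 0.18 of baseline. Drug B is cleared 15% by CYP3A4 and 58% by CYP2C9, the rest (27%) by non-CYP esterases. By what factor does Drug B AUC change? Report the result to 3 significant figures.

The CYP3A4 pathway (15% of clearance) increases to 1.7× activity: 0.15 × 1.7 = 0.255.
The CYP2C9 pathway (58% of clearance) drops to 0.18× activity: 0.58 × 0.18 = 0.1044.
Non-CYP routes (27%) are unchanged.
Relative clearance = 0.255 + 0.1044 + 0.27 = 0.6294.
AUC ∝ 1/CL: fold-change = 1 / 0.6294 = 1.59.

1.59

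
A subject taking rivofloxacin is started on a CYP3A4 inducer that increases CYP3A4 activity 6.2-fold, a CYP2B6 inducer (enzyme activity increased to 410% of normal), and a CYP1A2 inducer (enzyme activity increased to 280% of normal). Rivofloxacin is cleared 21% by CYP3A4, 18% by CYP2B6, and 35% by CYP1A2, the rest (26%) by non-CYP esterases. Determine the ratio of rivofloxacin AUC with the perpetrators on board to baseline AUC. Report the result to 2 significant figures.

The CYP3A4 pathway (21% of clearance) increases to 6.2× activity: 0.21 × 6.2 = 1.302.
The CYP2B6 pathway (18% of clearance) rises to 4.1× activity: 0.18 × 4.1 = 0.738.
The CYP1A2 pathway (35% of clearance) is boosted to 2.8× activity: 0.35 × 2.8 = 0.98.
The remaining 26% of clearance is unaffected.
Relative clearance = 1.302 + 0.738 + 0.98 + 0.26 = 3.28.
AUC ∝ 1/CL: fold-change = 1 / 3.28 = 0.30.

0.30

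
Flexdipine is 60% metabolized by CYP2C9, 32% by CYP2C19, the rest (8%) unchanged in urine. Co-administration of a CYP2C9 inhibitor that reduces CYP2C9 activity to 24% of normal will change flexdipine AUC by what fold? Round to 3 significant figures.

1.84

The CYP2C9 pathway (60% of clearance) is reduced to 0.24× activity: 0.6 × 0.24 = 0.144.
CYP2C19 (32%) and the residual 8% are unaffected.
Relative clearance = 0.144 + 0.32 + 0.08 = 0.544.
Since AUC ∝ 1/CL, the ratio is 1 / 0.544 = 1.84.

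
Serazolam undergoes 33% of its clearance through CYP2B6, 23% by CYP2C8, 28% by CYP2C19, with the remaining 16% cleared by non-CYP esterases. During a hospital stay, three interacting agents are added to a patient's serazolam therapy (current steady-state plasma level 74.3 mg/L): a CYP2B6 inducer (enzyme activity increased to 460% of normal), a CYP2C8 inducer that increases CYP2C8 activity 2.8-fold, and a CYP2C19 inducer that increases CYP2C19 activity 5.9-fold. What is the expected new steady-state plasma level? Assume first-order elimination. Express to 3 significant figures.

18.7 mg/L

The CYP2B6 pathway (33% of clearance) rises to 4.6× activity: 0.33 × 4.6 = 1.518.
The CYP2C8 pathway (23% of clearance) increases to 2.8× activity: 0.23 × 2.8 = 0.644.
The CYP2C19 pathway (28% of clearance) rises to 5.9× activity: 0.28 × 5.9 = 1.652.
The remaining 16% of clearance is unaffected.
New clearance relative to baseline: 1.518 + 0.644 + 1.652 + 0.16 = 3.974.
Dividing the baseline by the relative clearance: 74.3 / 3.974 = 18.7 mg/L.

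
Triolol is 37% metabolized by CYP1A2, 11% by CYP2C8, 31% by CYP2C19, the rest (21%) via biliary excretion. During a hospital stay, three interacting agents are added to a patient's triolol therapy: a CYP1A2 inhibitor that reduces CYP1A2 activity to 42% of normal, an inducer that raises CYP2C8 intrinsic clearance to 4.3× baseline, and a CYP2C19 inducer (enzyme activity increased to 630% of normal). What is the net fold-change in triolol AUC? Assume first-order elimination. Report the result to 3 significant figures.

CYP1A2: 0.37 × 0.42 = 0.1554
CYP2C8: 0.11 × 4.3 = 0.473
CYP2C19: 0.31 × 6.3 = 1.953
Other: 0.21 (unchanged)
Relative clearance = 0.1554 + 0.473 + 1.953 + 0.21 = 2.7914.
Net AUC ratio = 1 / 2.7914 = 0.358.

0.358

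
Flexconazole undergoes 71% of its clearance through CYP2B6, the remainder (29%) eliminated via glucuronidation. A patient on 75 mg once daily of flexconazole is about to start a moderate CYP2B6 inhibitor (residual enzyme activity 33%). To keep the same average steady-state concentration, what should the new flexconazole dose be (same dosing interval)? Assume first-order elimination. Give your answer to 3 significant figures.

The CYP2B6 pathway (71% of clearance) drops to 0.33× activity: 0.71 × 0.33 = 0.2343.
The remaining 29% of clearance is unaffected.
CL_new/CL_old = 0.2343 + 0.29 = 0.5243.
To maintain the same steady-state level, dose must scale with clearance: new dose = 75 × 0.5243 = 39.3 mg.

39.3 mg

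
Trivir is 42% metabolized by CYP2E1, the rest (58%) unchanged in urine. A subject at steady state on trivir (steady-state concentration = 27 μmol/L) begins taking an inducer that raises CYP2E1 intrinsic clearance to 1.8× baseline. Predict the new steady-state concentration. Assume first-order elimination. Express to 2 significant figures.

The CYP2E1 pathway (42% of clearance) increases to 1.8× activity: 0.42 × 1.8 = 0.756.
The remaining 58% of clearance is unaffected.
New clearance relative to baseline: 0.756 + 0.58 = 1.336.
New steady-state concentration = baseline ÷ relative clearance = 27 / 1.336 = 20 μmol/L.

20 μmol/L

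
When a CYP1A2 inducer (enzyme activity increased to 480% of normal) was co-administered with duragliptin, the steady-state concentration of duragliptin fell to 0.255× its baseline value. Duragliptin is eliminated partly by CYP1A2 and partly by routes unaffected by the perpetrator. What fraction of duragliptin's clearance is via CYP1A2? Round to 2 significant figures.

Let x = fm,CYP1A2. Because steady-state concentration ∝ 1/CL, relative clearance rose to 1/0.255 = 3.922.
Setting x·4.8 + (1 − x) = 3.922 and solving: x = (3.922 − 1)/(4.8 − 1) = 0.77.

0.77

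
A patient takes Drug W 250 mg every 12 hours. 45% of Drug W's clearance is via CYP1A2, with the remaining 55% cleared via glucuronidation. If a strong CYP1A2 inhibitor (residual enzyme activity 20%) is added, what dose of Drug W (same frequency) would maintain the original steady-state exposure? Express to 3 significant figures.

The CYP1A2 pathway (45% of clearance) falls to 0.2× activity: 0.45 × 0.2 = 0.09.
Non-CYP routes (55%) are unchanged.
CL_new/CL_old = 0.09 + 0.55 = 0.64.
Exposure is unchanged when dose changes in proportion to clearance. New dose = 250 mg × 0.64 = 160 mg.

160 mg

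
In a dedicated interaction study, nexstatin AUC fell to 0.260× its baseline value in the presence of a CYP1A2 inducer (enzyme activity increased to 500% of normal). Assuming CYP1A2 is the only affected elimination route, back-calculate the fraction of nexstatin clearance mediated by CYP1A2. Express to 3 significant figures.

0.712

Call the CYP1A2 fraction fm. After the interaction, CL_new/CL_old = fm × 5 + (1 − fm).
AUC ratio = 1 / (new CL fraction), so new CL fraction = 1 / 0.260 = 3.846.
fm × 5 + 1 − fm = 3.846  ⇒  fm × (5 − 1) = 2.846  ⇒  fm = 0.712.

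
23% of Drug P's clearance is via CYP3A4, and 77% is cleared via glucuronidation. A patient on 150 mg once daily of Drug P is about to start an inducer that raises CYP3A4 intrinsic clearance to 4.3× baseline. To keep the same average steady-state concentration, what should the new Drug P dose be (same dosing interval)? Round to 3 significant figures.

The CYP3A4 pathway (23% of clearance) rises to 4.3× activity: 0.23 × 4.3 = 0.989.
Non-CYP routes (77%) are unchanged.
Relative clearance = 0.989 + 0.77 = 1.759.
To maintain the same steady-state level, dose must scale with clearance: new dose = 150 × 1.759 = 264 mg.

264 mg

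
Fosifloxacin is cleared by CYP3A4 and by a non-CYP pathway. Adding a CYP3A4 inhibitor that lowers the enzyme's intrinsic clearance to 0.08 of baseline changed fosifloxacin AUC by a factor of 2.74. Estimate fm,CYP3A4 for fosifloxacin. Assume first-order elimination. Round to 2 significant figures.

Let fm be the CYP3A4 fraction. New clearance relative to baseline = fm × 0.08 + (1 − fm).
AUC ratio = 1 / (new CL fraction), so new CL fraction = 1 / 2.74 = 0.365.
fm × 0.08 + 1 − fm = 0.365  ⇒  fm × (0.08 − 1) = −0.635  ⇒  fm = 0.69.

0.69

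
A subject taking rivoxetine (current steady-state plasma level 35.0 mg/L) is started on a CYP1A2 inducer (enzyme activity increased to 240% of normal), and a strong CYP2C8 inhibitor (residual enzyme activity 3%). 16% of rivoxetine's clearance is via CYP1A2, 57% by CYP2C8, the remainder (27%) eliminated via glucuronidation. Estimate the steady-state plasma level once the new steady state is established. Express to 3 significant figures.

52.2 mg/L

CYP1A2: 0.16 × 2.4 = 0.384
CYP2C8: 0.57 × 0.03 = 0.0171
Other: 0.27 (unchanged)
New clearance relative to baseline: 0.384 + 0.0171 + 0.27 = 0.6711.
New steady-state plasma level = 35.0 / 0.6711 = 52.2 mg/L (concentration scales inversely with clearance).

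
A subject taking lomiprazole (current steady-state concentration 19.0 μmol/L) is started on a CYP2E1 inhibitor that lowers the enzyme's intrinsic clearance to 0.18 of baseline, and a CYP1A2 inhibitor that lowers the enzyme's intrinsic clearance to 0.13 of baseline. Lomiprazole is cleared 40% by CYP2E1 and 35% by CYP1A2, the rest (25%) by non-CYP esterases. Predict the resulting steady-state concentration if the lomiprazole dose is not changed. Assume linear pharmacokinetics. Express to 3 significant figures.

51.7 μmol/L

The CYP2E1 pathway (40% of clearance) falls to 0.18× activity: 0.4 × 0.18 = 0.072.
The CYP1A2 pathway (35% of clearance) drops to 0.13× activity: 0.35 × 0.13 = 0.0455.
The remaining 25% of clearance is unaffected.
New clearance relative to baseline: 0.072 + 0.0455 + 0.25 = 0.3675.
Steady-state concentration ∝ 1/CL: new value = 19.0 / 0.3675 = 51.7 μmol/L.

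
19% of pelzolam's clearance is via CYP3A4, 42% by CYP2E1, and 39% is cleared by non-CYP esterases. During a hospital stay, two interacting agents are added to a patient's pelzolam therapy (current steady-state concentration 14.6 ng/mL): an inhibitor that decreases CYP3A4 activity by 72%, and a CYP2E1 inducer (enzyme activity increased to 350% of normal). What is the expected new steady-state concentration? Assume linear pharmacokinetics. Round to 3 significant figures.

7.63 ng/mL

CYP3A4: 0.19 × 0.28 = 0.0532
CYP2E1: 0.42 × 3.5 = 1.47
Other: 0.39 (unchanged)
CL_new/CL_old = 0.0532 + 1.47 + 0.39 = 1.9132.
Dividing the baseline by the relative clearance: 14.6 / 1.9132 = 7.63 ng/mL.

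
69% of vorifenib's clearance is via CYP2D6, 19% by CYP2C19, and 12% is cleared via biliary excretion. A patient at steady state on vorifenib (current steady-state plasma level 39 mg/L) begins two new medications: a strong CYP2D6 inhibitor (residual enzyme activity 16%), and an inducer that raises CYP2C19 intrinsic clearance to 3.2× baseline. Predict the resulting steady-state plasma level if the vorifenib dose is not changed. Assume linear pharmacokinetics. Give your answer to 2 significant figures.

CYP2D6: 0.69 × 0.16 = 0.1104
CYP2C19: 0.19 × 3.2 = 0.608
Other: 0.12 (unchanged)
Relative clearance = 0.1104 + 0.608 + 0.12 = 0.8384.
New steady-state plasma level = 39 / 0.8384 = 47 mg/L (concentration scales inversely with clearance).

47 mg/L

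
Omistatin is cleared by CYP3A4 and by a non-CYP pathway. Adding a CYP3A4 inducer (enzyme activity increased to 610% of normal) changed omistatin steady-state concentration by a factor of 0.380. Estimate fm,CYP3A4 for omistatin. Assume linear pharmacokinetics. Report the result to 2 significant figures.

0.32

Call the CYP3A4 fraction fm. After the interaction, CL_new/CL_old = fm × 6.1 + (1 − fm).
Steady-state concentration ratio = 1 / (new CL fraction), so new CL fraction = 1 / 0.380 = 2.632.
fm × 6.1 + 1 − fm = 2.632  ⇒  fm × (6.1 − 1) = 1.632  ⇒  fm = 0.32.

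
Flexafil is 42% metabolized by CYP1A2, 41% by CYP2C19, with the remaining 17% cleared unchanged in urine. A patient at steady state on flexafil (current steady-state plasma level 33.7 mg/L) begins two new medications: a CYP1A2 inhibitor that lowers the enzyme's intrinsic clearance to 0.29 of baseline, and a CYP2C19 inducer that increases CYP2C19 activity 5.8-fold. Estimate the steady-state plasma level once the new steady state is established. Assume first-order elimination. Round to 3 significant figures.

The CYP1A2 pathway (42% of clearance) falls to 0.29× activity: 0.42 × 0.29 = 0.1218.
The CYP2C19 pathway (41% of clearance) increases to 5.8× activity: 0.41 × 5.8 = 2.378.
Non-CYP routes (17%) are unchanged.
New clearance relative to baseline: 0.1218 + 2.378 + 0.17 = 2.6698.
New steady-state plasma level = 33.7 / 2.6698 = 12.6 mg/L (concentration scales inversely with clearance).

12.6 mg/L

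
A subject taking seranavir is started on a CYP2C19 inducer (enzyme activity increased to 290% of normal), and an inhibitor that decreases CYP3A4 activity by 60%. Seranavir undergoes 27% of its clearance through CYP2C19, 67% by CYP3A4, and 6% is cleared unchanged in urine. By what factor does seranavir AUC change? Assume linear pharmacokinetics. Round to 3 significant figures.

0.900

The CYP2C19 pathway (27% of clearance) is boosted to 2.9× activity: 0.27 × 2.9 = 0.783.
The CYP3A4 pathway (67% of clearance) falls to 0.4× activity: 0.67 × 0.4 = 0.268.
Non-CYP routes (6%) are unchanged.
New clearance relative to baseline: 0.783 + 0.268 + 0.06 = 1.111.
AUC ∝ 1/CL: fold-change = 1 / 1.111 = 0.900.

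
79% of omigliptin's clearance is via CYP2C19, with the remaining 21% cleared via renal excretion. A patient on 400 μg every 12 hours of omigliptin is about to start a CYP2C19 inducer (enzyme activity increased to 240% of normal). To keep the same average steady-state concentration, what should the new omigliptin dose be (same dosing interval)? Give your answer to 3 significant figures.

842 μg

CYP2C19: 0.79 × 2.4 = 1.896
Other: 0.21 (unchanged)
Relative clearance = 1.896 + 0.21 = 2.106.
Css,avg = (dose rate)/CL, so holding Css fixed requires dose ∝ CL: 400 × 2.106 = 842 μg.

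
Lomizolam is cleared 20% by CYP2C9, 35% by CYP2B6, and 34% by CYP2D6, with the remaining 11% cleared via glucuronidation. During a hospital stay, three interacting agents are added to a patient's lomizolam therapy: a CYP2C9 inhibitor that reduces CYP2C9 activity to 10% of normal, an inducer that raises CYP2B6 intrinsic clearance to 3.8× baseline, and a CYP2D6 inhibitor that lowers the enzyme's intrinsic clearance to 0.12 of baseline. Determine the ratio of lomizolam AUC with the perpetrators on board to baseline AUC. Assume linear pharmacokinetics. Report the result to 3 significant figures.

0.666

CYP2C9: 0.2 × 0.1 = 0.02
CYP2B6: 0.35 × 3.8 = 1.33
CYP2D6: 0.34 × 0.12 = 0.0408
Other: 0.11 (unchanged)
CL_new/CL_old = 0.02 + 1.33 + 0.0408 + 0.11 = 1.5008.
AUC ∝ 1/CL: fold-change = 1 / 1.5008 = 0.666.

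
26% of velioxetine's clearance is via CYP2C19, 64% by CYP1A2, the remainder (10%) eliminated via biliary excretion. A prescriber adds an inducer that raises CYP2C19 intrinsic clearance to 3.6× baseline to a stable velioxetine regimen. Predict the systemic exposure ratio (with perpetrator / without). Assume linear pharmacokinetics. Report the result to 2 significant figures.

The CYP2C19 pathway (26% of clearance) increases to 3.6× activity: 0.26 × 3.6 = 0.936.
CYP1A2 (64%) and the residual 10% are unaffected.
New clearance relative to baseline: 0.936 + 0.64 + 0.1 = 1.676.
Since systemic exposure ∝ 1/CL, the ratio is 1 / 1.676 = 0.60.

0.60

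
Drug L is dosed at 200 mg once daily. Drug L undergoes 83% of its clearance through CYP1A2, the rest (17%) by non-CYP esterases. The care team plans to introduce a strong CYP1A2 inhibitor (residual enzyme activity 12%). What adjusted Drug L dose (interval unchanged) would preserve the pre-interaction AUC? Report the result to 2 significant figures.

CYP1A2: 0.83 × 0.12 = 0.0996
Other: 0.17 (unchanged)
Relative clearance = 0.0996 + 0.17 = 0.2696.
Exposure is unchanged when dose changes in proportion to clearance. New dose = 200 mg × 0.2696 = 54 mg.

54 mg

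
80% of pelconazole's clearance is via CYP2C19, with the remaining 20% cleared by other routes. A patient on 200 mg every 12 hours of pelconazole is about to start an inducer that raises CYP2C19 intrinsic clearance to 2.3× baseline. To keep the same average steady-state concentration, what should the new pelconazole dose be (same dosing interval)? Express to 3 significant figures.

408 mg

The CYP2C19 pathway (80% of clearance) is boosted to 2.3× activity: 0.8 × 2.3 = 1.84.
The remaining 20% of clearance is unaffected.
Relative clearance = 1.84 + 0.2 = 2.04.
Css,avg = (dose rate)/CL, so holding Css fixed requires dose ∝ CL: 200 × 2.04 = 408 mg.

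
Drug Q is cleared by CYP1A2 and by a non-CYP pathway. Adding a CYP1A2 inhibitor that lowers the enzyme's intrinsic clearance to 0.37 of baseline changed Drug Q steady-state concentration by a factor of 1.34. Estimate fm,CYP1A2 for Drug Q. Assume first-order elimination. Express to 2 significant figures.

Call the CYP1A2 fraction fm. After the interaction, CL_new/CL_old = fm × 0.37 + (1 − fm).
Steady-state concentration ratio = 1 / (new CL fraction), so new CL fraction = 1 / 1.34 = 0.7463.
fm × 0.37 + 1 − fm = 0.7463  ⇒  fm × (0.37 − 1) = −0.2537  ⇒  fm = 0.40.

0.40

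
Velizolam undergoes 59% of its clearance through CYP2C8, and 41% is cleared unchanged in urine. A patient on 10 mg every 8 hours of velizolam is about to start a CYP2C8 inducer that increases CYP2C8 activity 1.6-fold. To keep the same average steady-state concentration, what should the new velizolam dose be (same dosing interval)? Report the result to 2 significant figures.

14 mg

The CYP2C8 pathway (59% of clearance) is boosted to 1.6× activity: 0.59 × 1.6 = 0.944.
The remaining 41% of clearance is unaffected.
New clearance relative to baseline: 0.944 + 0.41 = 1.354.
Exposure is unchanged when dose changes in proportion to clearance. New dose = 10 mg × 1.354 = 14 mg.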